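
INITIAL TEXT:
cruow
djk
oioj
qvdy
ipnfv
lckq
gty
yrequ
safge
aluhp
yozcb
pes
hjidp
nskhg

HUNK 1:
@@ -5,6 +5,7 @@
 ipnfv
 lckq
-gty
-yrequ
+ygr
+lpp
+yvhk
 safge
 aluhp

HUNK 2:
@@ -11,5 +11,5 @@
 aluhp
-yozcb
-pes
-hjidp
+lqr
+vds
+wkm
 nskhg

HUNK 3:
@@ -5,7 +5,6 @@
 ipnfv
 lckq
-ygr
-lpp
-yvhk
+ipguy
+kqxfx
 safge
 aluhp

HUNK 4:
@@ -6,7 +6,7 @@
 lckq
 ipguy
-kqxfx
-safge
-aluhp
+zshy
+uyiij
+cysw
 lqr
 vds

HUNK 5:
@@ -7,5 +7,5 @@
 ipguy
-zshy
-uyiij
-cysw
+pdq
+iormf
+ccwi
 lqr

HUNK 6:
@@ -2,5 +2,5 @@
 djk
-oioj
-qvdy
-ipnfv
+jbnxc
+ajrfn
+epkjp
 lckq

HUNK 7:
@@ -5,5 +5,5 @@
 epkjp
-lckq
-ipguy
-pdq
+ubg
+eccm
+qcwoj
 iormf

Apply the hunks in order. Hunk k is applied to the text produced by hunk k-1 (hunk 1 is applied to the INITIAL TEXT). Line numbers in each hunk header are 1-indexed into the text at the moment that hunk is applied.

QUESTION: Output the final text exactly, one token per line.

Hunk 1: at line 5 remove [gty,yrequ] add [ygr,lpp,yvhk] -> 15 lines: cruow djk oioj qvdy ipnfv lckq ygr lpp yvhk safge aluhp yozcb pes hjidp nskhg
Hunk 2: at line 11 remove [yozcb,pes,hjidp] add [lqr,vds,wkm] -> 15 lines: cruow djk oioj qvdy ipnfv lckq ygr lpp yvhk safge aluhp lqr vds wkm nskhg
Hunk 3: at line 5 remove [ygr,lpp,yvhk] add [ipguy,kqxfx] -> 14 lines: cruow djk oioj qvdy ipnfv lckq ipguy kqxfx safge aluhp lqr vds wkm nskhg
Hunk 4: at line 6 remove [kqxfx,safge,aluhp] add [zshy,uyiij,cysw] -> 14 lines: cruow djk oioj qvdy ipnfv lckq ipguy zshy uyiij cysw lqr vds wkm nskhg
Hunk 5: at line 7 remove [zshy,uyiij,cysw] add [pdq,iormf,ccwi] -> 14 lines: cruow djk oioj qvdy ipnfv lckq ipguy pdq iormf ccwi lqr vds wkm nskhg
Hunk 6: at line 2 remove [oioj,qvdy,ipnfv] add [jbnxc,ajrfn,epkjp] -> 14 lines: cruow djk jbnxc ajrfn epkjp lckq ipguy pdq iormf ccwi lqr vds wkm nskhg
Hunk 7: at line 5 remove [lckq,ipguy,pdq] add [ubg,eccm,qcwoj] -> 14 lines: cruow djk jbnxc ajrfn epkjp ubg eccm qcwoj iormf ccwi lqr vds wkm nskhg

Answer: cruow
djk
jbnxc
ajrfn
epkjp
ubg
eccm
qcwoj
iormf
ccwi
lqr
vds
wkm
nskhg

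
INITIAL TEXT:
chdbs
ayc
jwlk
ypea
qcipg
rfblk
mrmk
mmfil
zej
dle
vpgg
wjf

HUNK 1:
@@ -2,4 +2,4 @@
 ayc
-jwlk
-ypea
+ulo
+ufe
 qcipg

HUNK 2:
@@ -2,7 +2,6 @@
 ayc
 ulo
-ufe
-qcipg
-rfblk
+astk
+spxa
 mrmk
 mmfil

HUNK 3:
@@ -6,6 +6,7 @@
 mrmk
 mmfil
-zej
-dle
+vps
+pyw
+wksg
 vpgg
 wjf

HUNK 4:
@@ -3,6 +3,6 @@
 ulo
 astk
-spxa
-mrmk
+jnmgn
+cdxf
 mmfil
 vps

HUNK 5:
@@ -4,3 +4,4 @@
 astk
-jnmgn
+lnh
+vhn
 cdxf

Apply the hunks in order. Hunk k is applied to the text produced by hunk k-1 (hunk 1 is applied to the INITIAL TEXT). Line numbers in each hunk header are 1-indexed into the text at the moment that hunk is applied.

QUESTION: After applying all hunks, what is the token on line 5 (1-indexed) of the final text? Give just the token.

Hunk 1: at line 2 remove [jwlk,ypea] add [ulo,ufe] -> 12 lines: chdbs ayc ulo ufe qcipg rfblk mrmk mmfil zej dle vpgg wjf
Hunk 2: at line 2 remove [ufe,qcipg,rfblk] add [astk,spxa] -> 11 lines: chdbs ayc ulo astk spxa mrmk mmfil zej dle vpgg wjf
Hunk 3: at line 6 remove [zej,dle] add [vps,pyw,wksg] -> 12 lines: chdbs ayc ulo astk spxa mrmk mmfil vps pyw wksg vpgg wjf
Hunk 4: at line 3 remove [spxa,mrmk] add [jnmgn,cdxf] -> 12 lines: chdbs ayc ulo astk jnmgn cdxf mmfil vps pyw wksg vpgg wjf
Hunk 5: at line 4 remove [jnmgn] add [lnh,vhn] -> 13 lines: chdbs ayc ulo astk lnh vhn cdxf mmfil vps pyw wksg vpgg wjf
Final line 5: lnh

Answer: lnh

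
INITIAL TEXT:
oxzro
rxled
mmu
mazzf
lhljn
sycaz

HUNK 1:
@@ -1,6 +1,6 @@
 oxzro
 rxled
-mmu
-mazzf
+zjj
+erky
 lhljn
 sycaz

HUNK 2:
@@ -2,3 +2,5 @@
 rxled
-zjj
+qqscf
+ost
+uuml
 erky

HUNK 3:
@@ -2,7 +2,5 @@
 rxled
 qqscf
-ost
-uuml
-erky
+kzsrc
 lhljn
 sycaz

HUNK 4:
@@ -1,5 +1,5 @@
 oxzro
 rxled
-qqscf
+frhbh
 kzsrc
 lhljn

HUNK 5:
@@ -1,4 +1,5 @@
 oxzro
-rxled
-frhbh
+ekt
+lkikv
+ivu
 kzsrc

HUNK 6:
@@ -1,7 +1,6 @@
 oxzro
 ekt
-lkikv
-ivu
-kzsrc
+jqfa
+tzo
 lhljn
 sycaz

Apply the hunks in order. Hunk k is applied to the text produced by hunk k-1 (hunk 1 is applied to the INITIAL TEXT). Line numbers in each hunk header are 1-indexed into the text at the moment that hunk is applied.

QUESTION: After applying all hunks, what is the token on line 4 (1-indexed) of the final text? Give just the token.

Hunk 1: at line 1 remove [mmu,mazzf] add [zjj,erky] -> 6 lines: oxzro rxled zjj erky lhljn sycaz
Hunk 2: at line 2 remove [zjj] add [qqscf,ost,uuml] -> 8 lines: oxzro rxled qqscf ost uuml erky lhljn sycaz
Hunk 3: at line 2 remove [ost,uuml,erky] add [kzsrc] -> 6 lines: oxzro rxled qqscf kzsrc lhljn sycaz
Hunk 4: at line 1 remove [qqscf] add [frhbh] -> 6 lines: oxzro rxled frhbh kzsrc lhljn sycaz
Hunk 5: at line 1 remove [rxled,frhbh] add [ekt,lkikv,ivu] -> 7 lines: oxzro ekt lkikv ivu kzsrc lhljn sycaz
Hunk 6: at line 1 remove [lkikv,ivu,kzsrc] add [jqfa,tzo] -> 6 lines: oxzro ekt jqfa tzo lhljn sycaz
Final line 4: tzo

Answer: tzo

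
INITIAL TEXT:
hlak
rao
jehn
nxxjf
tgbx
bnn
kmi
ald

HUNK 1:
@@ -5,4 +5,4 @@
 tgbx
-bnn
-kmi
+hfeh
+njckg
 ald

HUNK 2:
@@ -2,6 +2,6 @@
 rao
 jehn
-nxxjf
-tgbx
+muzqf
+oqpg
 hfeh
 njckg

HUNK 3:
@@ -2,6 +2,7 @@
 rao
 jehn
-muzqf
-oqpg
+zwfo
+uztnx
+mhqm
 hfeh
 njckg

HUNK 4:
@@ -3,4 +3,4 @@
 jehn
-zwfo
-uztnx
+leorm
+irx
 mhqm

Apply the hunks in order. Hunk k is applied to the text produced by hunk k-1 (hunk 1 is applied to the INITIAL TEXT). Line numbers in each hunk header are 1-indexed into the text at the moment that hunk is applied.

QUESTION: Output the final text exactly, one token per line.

Answer: hlak
rao
jehn
leorm
irx
mhqm
hfeh
njckg
ald

Derivation:
Hunk 1: at line 5 remove [bnn,kmi] add [hfeh,njckg] -> 8 lines: hlak rao jehn nxxjf tgbx hfeh njckg ald
Hunk 2: at line 2 remove [nxxjf,tgbx] add [muzqf,oqpg] -> 8 lines: hlak rao jehn muzqf oqpg hfeh njckg ald
Hunk 3: at line 2 remove [muzqf,oqpg] add [zwfo,uztnx,mhqm] -> 9 lines: hlak rao jehn zwfo uztnx mhqm hfeh njckg ald
Hunk 4: at line 3 remove [zwfo,uztnx] add [leorm,irx] -> 9 lines: hlak rao jehn leorm irx mhqm hfeh njckg ald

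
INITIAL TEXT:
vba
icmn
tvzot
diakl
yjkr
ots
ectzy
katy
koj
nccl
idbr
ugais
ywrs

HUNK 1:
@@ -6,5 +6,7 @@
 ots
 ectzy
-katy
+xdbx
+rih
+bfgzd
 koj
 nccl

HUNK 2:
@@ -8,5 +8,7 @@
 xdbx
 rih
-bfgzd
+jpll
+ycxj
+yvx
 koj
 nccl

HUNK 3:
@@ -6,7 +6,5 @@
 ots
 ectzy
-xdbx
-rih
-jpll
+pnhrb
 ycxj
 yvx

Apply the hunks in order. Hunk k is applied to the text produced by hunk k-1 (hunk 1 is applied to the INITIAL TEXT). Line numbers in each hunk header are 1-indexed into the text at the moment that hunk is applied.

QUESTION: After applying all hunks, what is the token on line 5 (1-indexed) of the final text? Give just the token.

Answer: yjkr

Derivation:
Hunk 1: at line 6 remove [katy] add [xdbx,rih,bfgzd] -> 15 lines: vba icmn tvzot diakl yjkr ots ectzy xdbx rih bfgzd koj nccl idbr ugais ywrs
Hunk 2: at line 8 remove [bfgzd] add [jpll,ycxj,yvx] -> 17 lines: vba icmn tvzot diakl yjkr ots ectzy xdbx rih jpll ycxj yvx koj nccl idbr ugais ywrs
Hunk 3: at line 6 remove [xdbx,rih,jpll] add [pnhrb] -> 15 lines: vba icmn tvzot diakl yjkr ots ectzy pnhrb ycxj yvx koj nccl idbr ugais ywrs
Final line 5: yjkr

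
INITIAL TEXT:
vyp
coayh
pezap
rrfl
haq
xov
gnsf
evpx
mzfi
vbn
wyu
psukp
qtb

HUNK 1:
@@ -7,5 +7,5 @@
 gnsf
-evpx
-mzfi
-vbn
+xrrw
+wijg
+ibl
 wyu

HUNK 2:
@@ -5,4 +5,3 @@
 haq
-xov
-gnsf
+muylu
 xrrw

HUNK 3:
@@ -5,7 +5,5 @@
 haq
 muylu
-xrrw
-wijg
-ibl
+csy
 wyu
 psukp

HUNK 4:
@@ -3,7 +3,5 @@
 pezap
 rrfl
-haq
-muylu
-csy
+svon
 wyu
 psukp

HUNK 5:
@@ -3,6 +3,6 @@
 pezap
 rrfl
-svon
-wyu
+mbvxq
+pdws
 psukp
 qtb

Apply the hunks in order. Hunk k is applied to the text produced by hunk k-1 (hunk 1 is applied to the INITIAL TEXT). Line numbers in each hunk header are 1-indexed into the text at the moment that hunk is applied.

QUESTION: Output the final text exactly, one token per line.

Hunk 1: at line 7 remove [evpx,mzfi,vbn] add [xrrw,wijg,ibl] -> 13 lines: vyp coayh pezap rrfl haq xov gnsf xrrw wijg ibl wyu psukp qtb
Hunk 2: at line 5 remove [xov,gnsf] add [muylu] -> 12 lines: vyp coayh pezap rrfl haq muylu xrrw wijg ibl wyu psukp qtb
Hunk 3: at line 5 remove [xrrw,wijg,ibl] add [csy] -> 10 lines: vyp coayh pezap rrfl haq muylu csy wyu psukp qtb
Hunk 4: at line 3 remove [haq,muylu,csy] add [svon] -> 8 lines: vyp coayh pezap rrfl svon wyu psukp qtb
Hunk 5: at line 3 remove [svon,wyu] add [mbvxq,pdws] -> 8 lines: vyp coayh pezap rrfl mbvxq pdws psukp qtb

Answer: vyp
coayh
pezap
rrfl
mbvxq
pdws
psukp
qtb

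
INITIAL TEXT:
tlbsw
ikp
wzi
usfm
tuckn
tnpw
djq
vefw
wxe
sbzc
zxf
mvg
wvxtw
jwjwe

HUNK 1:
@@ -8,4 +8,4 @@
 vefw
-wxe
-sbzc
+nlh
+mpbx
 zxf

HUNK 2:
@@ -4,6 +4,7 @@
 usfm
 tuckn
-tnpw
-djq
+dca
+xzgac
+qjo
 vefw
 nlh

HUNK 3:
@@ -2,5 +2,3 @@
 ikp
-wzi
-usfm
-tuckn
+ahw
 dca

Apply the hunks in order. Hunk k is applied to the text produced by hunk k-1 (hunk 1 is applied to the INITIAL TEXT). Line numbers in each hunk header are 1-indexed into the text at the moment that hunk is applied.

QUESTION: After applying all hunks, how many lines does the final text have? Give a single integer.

Hunk 1: at line 8 remove [wxe,sbzc] add [nlh,mpbx] -> 14 lines: tlbsw ikp wzi usfm tuckn tnpw djq vefw nlh mpbx zxf mvg wvxtw jwjwe
Hunk 2: at line 4 remove [tnpw,djq] add [dca,xzgac,qjo] -> 15 lines: tlbsw ikp wzi usfm tuckn dca xzgac qjo vefw nlh mpbx zxf mvg wvxtw jwjwe
Hunk 3: at line 2 remove [wzi,usfm,tuckn] add [ahw] -> 13 lines: tlbsw ikp ahw dca xzgac qjo vefw nlh mpbx zxf mvg wvxtw jwjwe
Final line count: 13

Answer: 13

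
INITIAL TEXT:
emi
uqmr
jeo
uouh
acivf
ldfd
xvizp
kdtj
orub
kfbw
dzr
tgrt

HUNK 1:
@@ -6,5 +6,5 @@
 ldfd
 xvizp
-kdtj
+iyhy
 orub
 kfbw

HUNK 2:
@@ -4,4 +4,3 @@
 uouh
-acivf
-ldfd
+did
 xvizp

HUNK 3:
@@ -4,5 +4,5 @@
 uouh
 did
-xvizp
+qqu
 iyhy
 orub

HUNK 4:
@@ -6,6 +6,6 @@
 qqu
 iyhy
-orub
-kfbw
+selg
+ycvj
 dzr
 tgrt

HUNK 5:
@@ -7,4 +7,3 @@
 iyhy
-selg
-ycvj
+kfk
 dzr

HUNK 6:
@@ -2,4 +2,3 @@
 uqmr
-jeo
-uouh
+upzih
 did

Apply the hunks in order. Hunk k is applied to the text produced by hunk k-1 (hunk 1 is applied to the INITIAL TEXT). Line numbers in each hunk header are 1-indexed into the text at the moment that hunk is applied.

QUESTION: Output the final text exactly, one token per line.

Hunk 1: at line 6 remove [kdtj] add [iyhy] -> 12 lines: emi uqmr jeo uouh acivf ldfd xvizp iyhy orub kfbw dzr tgrt
Hunk 2: at line 4 remove [acivf,ldfd] add [did] -> 11 lines: emi uqmr jeo uouh did xvizp iyhy orub kfbw dzr tgrt
Hunk 3: at line 4 remove [xvizp] add [qqu] -> 11 lines: emi uqmr jeo uouh did qqu iyhy orub kfbw dzr tgrt
Hunk 4: at line 6 remove [orub,kfbw] add [selg,ycvj] -> 11 lines: emi uqmr jeo uouh did qqu iyhy selg ycvj dzr tgrt
Hunk 5: at line 7 remove [selg,ycvj] add [kfk] -> 10 lines: emi uqmr jeo uouh did qqu iyhy kfk dzr tgrt
Hunk 6: at line 2 remove [jeo,uouh] add [upzih] -> 9 lines: emi uqmr upzih did qqu iyhy kfk dzr tgrt

Answer: emi
uqmr
upzih
did
qqu
iyhy
kfk
dzr
tgrt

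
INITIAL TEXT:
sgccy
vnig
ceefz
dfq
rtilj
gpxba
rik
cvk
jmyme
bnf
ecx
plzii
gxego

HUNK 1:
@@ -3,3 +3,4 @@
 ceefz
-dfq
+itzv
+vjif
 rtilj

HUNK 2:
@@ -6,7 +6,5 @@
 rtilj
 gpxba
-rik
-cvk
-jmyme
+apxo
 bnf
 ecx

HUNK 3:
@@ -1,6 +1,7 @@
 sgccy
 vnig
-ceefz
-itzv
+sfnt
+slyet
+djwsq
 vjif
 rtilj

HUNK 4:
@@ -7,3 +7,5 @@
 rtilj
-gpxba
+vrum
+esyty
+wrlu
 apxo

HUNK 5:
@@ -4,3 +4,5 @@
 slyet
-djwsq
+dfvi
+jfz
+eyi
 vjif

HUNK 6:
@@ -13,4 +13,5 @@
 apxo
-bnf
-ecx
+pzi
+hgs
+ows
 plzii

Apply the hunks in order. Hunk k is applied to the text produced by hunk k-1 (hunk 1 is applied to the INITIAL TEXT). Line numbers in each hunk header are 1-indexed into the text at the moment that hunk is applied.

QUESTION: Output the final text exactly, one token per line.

Hunk 1: at line 3 remove [dfq] add [itzv,vjif] -> 14 lines: sgccy vnig ceefz itzv vjif rtilj gpxba rik cvk jmyme bnf ecx plzii gxego
Hunk 2: at line 6 remove [rik,cvk,jmyme] add [apxo] -> 12 lines: sgccy vnig ceefz itzv vjif rtilj gpxba apxo bnf ecx plzii gxego
Hunk 3: at line 1 remove [ceefz,itzv] add [sfnt,slyet,djwsq] -> 13 lines: sgccy vnig sfnt slyet djwsq vjif rtilj gpxba apxo bnf ecx plzii gxego
Hunk 4: at line 7 remove [gpxba] add [vrum,esyty,wrlu] -> 15 lines: sgccy vnig sfnt slyet djwsq vjif rtilj vrum esyty wrlu apxo bnf ecx plzii gxego
Hunk 5: at line 4 remove [djwsq] add [dfvi,jfz,eyi] -> 17 lines: sgccy vnig sfnt slyet dfvi jfz eyi vjif rtilj vrum esyty wrlu apxo bnf ecx plzii gxego
Hunk 6: at line 13 remove [bnf,ecx] add [pzi,hgs,ows] -> 18 lines: sgccy vnig sfnt slyet dfvi jfz eyi vjif rtilj vrum esyty wrlu apxo pzi hgs ows plzii gxego

Answer: sgccy
vnig
sfnt
slyet
dfvi
jfz
eyi
vjif
rtilj
vrum
esyty
wrlu
apxo
pzi
hgs
ows
plzii
gxego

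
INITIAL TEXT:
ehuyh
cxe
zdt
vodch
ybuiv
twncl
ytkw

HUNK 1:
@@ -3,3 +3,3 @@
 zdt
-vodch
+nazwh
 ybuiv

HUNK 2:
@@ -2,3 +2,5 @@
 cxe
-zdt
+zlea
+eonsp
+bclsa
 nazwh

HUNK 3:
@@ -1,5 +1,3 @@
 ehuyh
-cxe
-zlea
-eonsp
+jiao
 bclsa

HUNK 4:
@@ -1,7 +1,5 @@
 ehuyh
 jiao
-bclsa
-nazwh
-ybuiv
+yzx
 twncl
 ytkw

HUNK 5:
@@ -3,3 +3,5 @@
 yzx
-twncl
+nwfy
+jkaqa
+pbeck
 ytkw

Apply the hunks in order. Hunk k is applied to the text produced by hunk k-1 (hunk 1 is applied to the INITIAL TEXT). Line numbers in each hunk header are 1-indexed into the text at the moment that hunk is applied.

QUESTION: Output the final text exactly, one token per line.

Hunk 1: at line 3 remove [vodch] add [nazwh] -> 7 lines: ehuyh cxe zdt nazwh ybuiv twncl ytkw
Hunk 2: at line 2 remove [zdt] add [zlea,eonsp,bclsa] -> 9 lines: ehuyh cxe zlea eonsp bclsa nazwh ybuiv twncl ytkw
Hunk 3: at line 1 remove [cxe,zlea,eonsp] add [jiao] -> 7 lines: ehuyh jiao bclsa nazwh ybuiv twncl ytkw
Hunk 4: at line 1 remove [bclsa,nazwh,ybuiv] add [yzx] -> 5 lines: ehuyh jiao yzx twncl ytkw
Hunk 5: at line 3 remove [twncl] add [nwfy,jkaqa,pbeck] -> 7 lines: ehuyh jiao yzx nwfy jkaqa pbeck ytkw

Answer: ehuyh
jiao
yzx
nwfy
jkaqa
pbeck
ytkw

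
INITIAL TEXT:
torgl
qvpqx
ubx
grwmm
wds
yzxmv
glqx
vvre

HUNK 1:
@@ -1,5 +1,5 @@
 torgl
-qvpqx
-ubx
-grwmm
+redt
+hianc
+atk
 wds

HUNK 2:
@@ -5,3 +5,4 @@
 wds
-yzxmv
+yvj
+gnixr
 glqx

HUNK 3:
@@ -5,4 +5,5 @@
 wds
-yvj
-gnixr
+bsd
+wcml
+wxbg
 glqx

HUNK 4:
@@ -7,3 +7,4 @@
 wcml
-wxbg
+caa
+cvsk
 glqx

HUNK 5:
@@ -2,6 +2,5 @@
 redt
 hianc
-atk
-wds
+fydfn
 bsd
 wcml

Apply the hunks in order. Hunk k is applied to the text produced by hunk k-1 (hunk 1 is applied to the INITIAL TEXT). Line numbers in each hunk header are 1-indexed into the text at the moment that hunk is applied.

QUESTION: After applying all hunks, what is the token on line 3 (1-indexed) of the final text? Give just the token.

Hunk 1: at line 1 remove [qvpqx,ubx,grwmm] add [redt,hianc,atk] -> 8 lines: torgl redt hianc atk wds yzxmv glqx vvre
Hunk 2: at line 5 remove [yzxmv] add [yvj,gnixr] -> 9 lines: torgl redt hianc atk wds yvj gnixr glqx vvre
Hunk 3: at line 5 remove [yvj,gnixr] add [bsd,wcml,wxbg] -> 10 lines: torgl redt hianc atk wds bsd wcml wxbg glqx vvre
Hunk 4: at line 7 remove [wxbg] add [caa,cvsk] -> 11 lines: torgl redt hianc atk wds bsd wcml caa cvsk glqx vvre
Hunk 5: at line 2 remove [atk,wds] add [fydfn] -> 10 lines: torgl redt hianc fydfn bsd wcml caa cvsk glqx vvre
Final line 3: hianc

Answer: hianc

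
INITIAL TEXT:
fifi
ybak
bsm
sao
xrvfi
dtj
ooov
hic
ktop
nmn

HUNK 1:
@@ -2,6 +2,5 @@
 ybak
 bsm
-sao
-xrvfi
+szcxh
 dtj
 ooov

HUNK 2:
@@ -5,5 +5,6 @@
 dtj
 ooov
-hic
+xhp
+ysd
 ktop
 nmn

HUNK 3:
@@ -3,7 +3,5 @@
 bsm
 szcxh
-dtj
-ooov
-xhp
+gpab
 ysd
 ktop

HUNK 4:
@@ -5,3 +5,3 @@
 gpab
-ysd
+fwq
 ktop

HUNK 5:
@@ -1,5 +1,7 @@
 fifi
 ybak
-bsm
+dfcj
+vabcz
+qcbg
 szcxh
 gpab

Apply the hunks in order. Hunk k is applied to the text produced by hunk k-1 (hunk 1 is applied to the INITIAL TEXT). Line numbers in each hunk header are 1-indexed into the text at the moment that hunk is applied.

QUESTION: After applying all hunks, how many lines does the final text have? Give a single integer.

Hunk 1: at line 2 remove [sao,xrvfi] add [szcxh] -> 9 lines: fifi ybak bsm szcxh dtj ooov hic ktop nmn
Hunk 2: at line 5 remove [hic] add [xhp,ysd] -> 10 lines: fifi ybak bsm szcxh dtj ooov xhp ysd ktop nmn
Hunk 3: at line 3 remove [dtj,ooov,xhp] add [gpab] -> 8 lines: fifi ybak bsm szcxh gpab ysd ktop nmn
Hunk 4: at line 5 remove [ysd] add [fwq] -> 8 lines: fifi ybak bsm szcxh gpab fwq ktop nmn
Hunk 5: at line 1 remove [bsm] add [dfcj,vabcz,qcbg] -> 10 lines: fifi ybak dfcj vabcz qcbg szcxh gpab fwq ktop nmn
Final line count: 10

Answer: 10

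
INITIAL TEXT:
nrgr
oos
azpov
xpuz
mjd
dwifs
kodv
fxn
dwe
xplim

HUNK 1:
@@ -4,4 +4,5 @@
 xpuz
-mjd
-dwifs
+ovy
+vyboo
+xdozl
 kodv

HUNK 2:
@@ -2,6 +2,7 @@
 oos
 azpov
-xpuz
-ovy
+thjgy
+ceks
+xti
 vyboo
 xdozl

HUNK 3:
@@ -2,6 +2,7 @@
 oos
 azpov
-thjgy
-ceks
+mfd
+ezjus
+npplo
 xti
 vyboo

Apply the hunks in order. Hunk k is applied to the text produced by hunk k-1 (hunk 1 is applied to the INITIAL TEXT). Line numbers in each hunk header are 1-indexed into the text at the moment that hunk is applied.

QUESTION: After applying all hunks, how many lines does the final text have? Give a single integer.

Answer: 13

Derivation:
Hunk 1: at line 4 remove [mjd,dwifs] add [ovy,vyboo,xdozl] -> 11 lines: nrgr oos azpov xpuz ovy vyboo xdozl kodv fxn dwe xplim
Hunk 2: at line 2 remove [xpuz,ovy] add [thjgy,ceks,xti] -> 12 lines: nrgr oos azpov thjgy ceks xti vyboo xdozl kodv fxn dwe xplim
Hunk 3: at line 2 remove [thjgy,ceks] add [mfd,ezjus,npplo] -> 13 lines: nrgr oos azpov mfd ezjus npplo xti vyboo xdozl kodv fxn dwe xplim
Final line count: 13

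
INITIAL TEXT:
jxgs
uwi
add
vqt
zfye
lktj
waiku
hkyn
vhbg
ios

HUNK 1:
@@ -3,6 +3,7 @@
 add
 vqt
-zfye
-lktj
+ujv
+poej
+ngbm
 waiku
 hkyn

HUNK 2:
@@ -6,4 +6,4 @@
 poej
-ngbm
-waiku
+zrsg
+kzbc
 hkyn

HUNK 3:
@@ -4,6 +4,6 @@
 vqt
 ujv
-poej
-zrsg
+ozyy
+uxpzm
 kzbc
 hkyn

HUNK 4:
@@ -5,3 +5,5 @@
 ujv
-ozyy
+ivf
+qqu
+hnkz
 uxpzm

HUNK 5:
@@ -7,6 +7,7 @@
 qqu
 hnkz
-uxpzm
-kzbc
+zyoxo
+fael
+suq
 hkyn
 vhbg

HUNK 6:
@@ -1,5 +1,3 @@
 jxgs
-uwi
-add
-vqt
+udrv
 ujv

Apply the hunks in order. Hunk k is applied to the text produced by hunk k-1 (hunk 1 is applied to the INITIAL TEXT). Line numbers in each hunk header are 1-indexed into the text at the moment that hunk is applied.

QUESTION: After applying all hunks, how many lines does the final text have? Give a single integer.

Hunk 1: at line 3 remove [zfye,lktj] add [ujv,poej,ngbm] -> 11 lines: jxgs uwi add vqt ujv poej ngbm waiku hkyn vhbg ios
Hunk 2: at line 6 remove [ngbm,waiku] add [zrsg,kzbc] -> 11 lines: jxgs uwi add vqt ujv poej zrsg kzbc hkyn vhbg ios
Hunk 3: at line 4 remove [poej,zrsg] add [ozyy,uxpzm] -> 11 lines: jxgs uwi add vqt ujv ozyy uxpzm kzbc hkyn vhbg ios
Hunk 4: at line 5 remove [ozyy] add [ivf,qqu,hnkz] -> 13 lines: jxgs uwi add vqt ujv ivf qqu hnkz uxpzm kzbc hkyn vhbg ios
Hunk 5: at line 7 remove [uxpzm,kzbc] add [zyoxo,fael,suq] -> 14 lines: jxgs uwi add vqt ujv ivf qqu hnkz zyoxo fael suq hkyn vhbg ios
Hunk 6: at line 1 remove [uwi,add,vqt] add [udrv] -> 12 lines: jxgs udrv ujv ivf qqu hnkz zyoxo fael suq hkyn vhbg ios
Final line count: 12

Answer: 12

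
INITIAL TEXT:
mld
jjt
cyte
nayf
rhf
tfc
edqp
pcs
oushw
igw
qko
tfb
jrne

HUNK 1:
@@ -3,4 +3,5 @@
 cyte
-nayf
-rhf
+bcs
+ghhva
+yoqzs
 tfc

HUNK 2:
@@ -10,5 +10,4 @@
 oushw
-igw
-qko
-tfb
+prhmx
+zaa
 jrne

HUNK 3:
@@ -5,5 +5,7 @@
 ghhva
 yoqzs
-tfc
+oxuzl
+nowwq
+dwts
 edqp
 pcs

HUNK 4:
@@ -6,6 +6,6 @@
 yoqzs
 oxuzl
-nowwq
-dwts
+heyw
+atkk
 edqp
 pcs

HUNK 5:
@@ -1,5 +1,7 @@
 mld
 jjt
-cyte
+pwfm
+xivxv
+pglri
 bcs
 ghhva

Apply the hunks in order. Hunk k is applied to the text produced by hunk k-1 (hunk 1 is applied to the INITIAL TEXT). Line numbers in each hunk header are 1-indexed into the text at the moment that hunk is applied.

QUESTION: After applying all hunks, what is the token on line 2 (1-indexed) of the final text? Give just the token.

Answer: jjt

Derivation:
Hunk 1: at line 3 remove [nayf,rhf] add [bcs,ghhva,yoqzs] -> 14 lines: mld jjt cyte bcs ghhva yoqzs tfc edqp pcs oushw igw qko tfb jrne
Hunk 2: at line 10 remove [igw,qko,tfb] add [prhmx,zaa] -> 13 lines: mld jjt cyte bcs ghhva yoqzs tfc edqp pcs oushw prhmx zaa jrne
Hunk 3: at line 5 remove [tfc] add [oxuzl,nowwq,dwts] -> 15 lines: mld jjt cyte bcs ghhva yoqzs oxuzl nowwq dwts edqp pcs oushw prhmx zaa jrne
Hunk 4: at line 6 remove [nowwq,dwts] add [heyw,atkk] -> 15 lines: mld jjt cyte bcs ghhva yoqzs oxuzl heyw atkk edqp pcs oushw prhmx zaa jrne
Hunk 5: at line 1 remove [cyte] add [pwfm,xivxv,pglri] -> 17 lines: mld jjt pwfm xivxv pglri bcs ghhva yoqzs oxuzl heyw atkk edqp pcs oushw prhmx zaa jrne
Final line 2: jjt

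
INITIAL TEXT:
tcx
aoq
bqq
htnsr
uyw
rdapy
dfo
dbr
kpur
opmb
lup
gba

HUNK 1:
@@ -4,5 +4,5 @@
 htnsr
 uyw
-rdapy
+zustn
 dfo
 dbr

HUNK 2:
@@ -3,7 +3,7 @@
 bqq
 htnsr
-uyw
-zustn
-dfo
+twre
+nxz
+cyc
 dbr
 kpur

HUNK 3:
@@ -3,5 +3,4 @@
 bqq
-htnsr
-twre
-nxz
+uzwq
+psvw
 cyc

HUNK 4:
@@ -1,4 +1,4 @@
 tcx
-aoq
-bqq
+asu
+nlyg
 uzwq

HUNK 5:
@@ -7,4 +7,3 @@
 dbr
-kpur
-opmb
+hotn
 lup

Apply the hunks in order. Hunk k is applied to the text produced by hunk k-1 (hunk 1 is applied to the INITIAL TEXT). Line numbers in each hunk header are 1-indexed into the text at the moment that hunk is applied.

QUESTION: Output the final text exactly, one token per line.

Hunk 1: at line 4 remove [rdapy] add [zustn] -> 12 lines: tcx aoq bqq htnsr uyw zustn dfo dbr kpur opmb lup gba
Hunk 2: at line 3 remove [uyw,zustn,dfo] add [twre,nxz,cyc] -> 12 lines: tcx aoq bqq htnsr twre nxz cyc dbr kpur opmb lup gba
Hunk 3: at line 3 remove [htnsr,twre,nxz] add [uzwq,psvw] -> 11 lines: tcx aoq bqq uzwq psvw cyc dbr kpur opmb lup gba
Hunk 4: at line 1 remove [aoq,bqq] add [asu,nlyg] -> 11 lines: tcx asu nlyg uzwq psvw cyc dbr kpur opmb lup gba
Hunk 5: at line 7 remove [kpur,opmb] add [hotn] -> 10 lines: tcx asu nlyg uzwq psvw cyc dbr hotn lup gba

Answer: tcx
asu
nlyg
uzwq
psvw
cyc
dbr
hotn
lup
gba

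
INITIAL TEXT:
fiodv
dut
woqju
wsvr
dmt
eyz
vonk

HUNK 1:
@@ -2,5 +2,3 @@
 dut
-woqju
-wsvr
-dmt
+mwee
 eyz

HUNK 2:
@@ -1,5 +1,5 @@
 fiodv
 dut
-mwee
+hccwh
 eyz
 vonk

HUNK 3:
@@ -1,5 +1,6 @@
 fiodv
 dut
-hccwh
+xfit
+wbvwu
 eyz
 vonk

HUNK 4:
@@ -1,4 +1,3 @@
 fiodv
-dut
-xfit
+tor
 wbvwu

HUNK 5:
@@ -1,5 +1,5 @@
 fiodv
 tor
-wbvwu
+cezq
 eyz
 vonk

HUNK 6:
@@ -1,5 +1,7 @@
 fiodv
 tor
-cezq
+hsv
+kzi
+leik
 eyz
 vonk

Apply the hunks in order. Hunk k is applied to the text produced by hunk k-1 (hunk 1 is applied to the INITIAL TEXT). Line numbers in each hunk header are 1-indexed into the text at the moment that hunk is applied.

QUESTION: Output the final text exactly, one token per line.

Answer: fiodv
tor
hsv
kzi
leik
eyz
vonk

Derivation:
Hunk 1: at line 2 remove [woqju,wsvr,dmt] add [mwee] -> 5 lines: fiodv dut mwee eyz vonk
Hunk 2: at line 1 remove [mwee] add [hccwh] -> 5 lines: fiodv dut hccwh eyz vonk
Hunk 3: at line 1 remove [hccwh] add [xfit,wbvwu] -> 6 lines: fiodv dut xfit wbvwu eyz vonk
Hunk 4: at line 1 remove [dut,xfit] add [tor] -> 5 lines: fiodv tor wbvwu eyz vonk
Hunk 5: at line 1 remove [wbvwu] add [cezq] -> 5 lines: fiodv tor cezq eyz vonk
Hunk 6: at line 1 remove [cezq] add [hsv,kzi,leik] -> 7 lines: fiodv tor hsv kzi leik eyz vonk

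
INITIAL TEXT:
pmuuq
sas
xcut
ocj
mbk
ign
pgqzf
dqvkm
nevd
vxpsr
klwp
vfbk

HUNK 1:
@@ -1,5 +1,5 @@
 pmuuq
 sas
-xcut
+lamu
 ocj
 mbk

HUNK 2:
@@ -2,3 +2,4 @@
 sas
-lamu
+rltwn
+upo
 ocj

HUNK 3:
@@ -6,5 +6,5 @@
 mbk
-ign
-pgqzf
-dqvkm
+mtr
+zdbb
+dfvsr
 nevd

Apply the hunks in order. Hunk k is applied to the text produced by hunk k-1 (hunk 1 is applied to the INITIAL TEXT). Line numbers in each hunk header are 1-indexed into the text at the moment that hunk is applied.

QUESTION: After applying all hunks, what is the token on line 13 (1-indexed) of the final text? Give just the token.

Hunk 1: at line 1 remove [xcut] add [lamu] -> 12 lines: pmuuq sas lamu ocj mbk ign pgqzf dqvkm nevd vxpsr klwp vfbk
Hunk 2: at line 2 remove [lamu] add [rltwn,upo] -> 13 lines: pmuuq sas rltwn upo ocj mbk ign pgqzf dqvkm nevd vxpsr klwp vfbk
Hunk 3: at line 6 remove [ign,pgqzf,dqvkm] add [mtr,zdbb,dfvsr] -> 13 lines: pmuuq sas rltwn upo ocj mbk mtr zdbb dfvsr nevd vxpsr klwp vfbk
Final line 13: vfbk

Answer: vfbk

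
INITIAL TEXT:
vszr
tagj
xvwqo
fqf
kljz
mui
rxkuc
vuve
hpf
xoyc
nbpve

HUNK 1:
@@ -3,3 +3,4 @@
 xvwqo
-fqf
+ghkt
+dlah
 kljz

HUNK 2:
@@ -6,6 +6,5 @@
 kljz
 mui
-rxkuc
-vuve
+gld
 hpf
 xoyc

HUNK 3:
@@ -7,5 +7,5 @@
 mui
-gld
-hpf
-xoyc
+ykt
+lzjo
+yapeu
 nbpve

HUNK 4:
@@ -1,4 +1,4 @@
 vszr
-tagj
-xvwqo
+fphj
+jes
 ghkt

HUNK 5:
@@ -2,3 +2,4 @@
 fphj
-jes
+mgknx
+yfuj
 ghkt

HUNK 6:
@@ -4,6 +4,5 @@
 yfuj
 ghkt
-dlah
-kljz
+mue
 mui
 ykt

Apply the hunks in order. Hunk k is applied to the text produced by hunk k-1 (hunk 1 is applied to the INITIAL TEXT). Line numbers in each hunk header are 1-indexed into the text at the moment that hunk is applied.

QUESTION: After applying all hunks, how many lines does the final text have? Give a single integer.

Answer: 11

Derivation:
Hunk 1: at line 3 remove [fqf] add [ghkt,dlah] -> 12 lines: vszr tagj xvwqo ghkt dlah kljz mui rxkuc vuve hpf xoyc nbpve
Hunk 2: at line 6 remove [rxkuc,vuve] add [gld] -> 11 lines: vszr tagj xvwqo ghkt dlah kljz mui gld hpf xoyc nbpve
Hunk 3: at line 7 remove [gld,hpf,xoyc] add [ykt,lzjo,yapeu] -> 11 lines: vszr tagj xvwqo ghkt dlah kljz mui ykt lzjo yapeu nbpve
Hunk 4: at line 1 remove [tagj,xvwqo] add [fphj,jes] -> 11 lines: vszr fphj jes ghkt dlah kljz mui ykt lzjo yapeu nbpve
Hunk 5: at line 2 remove [jes] add [mgknx,yfuj] -> 12 lines: vszr fphj mgknx yfuj ghkt dlah kljz mui ykt lzjo yapeu nbpve
Hunk 6: at line 4 remove [dlah,kljz] add [mue] -> 11 lines: vszr fphj mgknx yfuj ghkt mue mui ykt lzjo yapeu nbpve
Final line count: 11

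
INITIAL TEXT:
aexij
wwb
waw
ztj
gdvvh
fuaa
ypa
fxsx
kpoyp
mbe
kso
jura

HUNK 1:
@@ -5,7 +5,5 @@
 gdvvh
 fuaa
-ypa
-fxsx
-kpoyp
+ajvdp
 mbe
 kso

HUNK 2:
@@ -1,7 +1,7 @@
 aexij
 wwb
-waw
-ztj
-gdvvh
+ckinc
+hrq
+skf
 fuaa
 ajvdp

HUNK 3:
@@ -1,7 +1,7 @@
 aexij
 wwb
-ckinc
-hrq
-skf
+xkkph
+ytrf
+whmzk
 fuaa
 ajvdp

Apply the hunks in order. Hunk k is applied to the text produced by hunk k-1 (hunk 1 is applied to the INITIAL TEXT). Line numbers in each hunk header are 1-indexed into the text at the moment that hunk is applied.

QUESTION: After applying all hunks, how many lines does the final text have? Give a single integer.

Answer: 10

Derivation:
Hunk 1: at line 5 remove [ypa,fxsx,kpoyp] add [ajvdp] -> 10 lines: aexij wwb waw ztj gdvvh fuaa ajvdp mbe kso jura
Hunk 2: at line 1 remove [waw,ztj,gdvvh] add [ckinc,hrq,skf] -> 10 lines: aexij wwb ckinc hrq skf fuaa ajvdp mbe kso jura
Hunk 3: at line 1 remove [ckinc,hrq,skf] add [xkkph,ytrf,whmzk] -> 10 lines: aexij wwb xkkph ytrf whmzk fuaa ajvdp mbe kso jura
Final line count: 10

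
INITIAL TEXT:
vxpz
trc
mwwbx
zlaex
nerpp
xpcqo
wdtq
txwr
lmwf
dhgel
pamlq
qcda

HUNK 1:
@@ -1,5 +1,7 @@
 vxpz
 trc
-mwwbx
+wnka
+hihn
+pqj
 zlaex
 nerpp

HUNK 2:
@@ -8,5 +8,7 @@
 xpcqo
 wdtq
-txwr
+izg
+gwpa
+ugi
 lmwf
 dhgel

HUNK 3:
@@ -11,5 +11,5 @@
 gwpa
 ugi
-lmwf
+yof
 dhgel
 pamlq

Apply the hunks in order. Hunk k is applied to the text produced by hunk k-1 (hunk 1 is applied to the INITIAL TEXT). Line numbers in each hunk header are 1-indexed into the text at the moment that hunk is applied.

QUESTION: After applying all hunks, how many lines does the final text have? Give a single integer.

Hunk 1: at line 1 remove [mwwbx] add [wnka,hihn,pqj] -> 14 lines: vxpz trc wnka hihn pqj zlaex nerpp xpcqo wdtq txwr lmwf dhgel pamlq qcda
Hunk 2: at line 8 remove [txwr] add [izg,gwpa,ugi] -> 16 lines: vxpz trc wnka hihn pqj zlaex nerpp xpcqo wdtq izg gwpa ugi lmwf dhgel pamlq qcda
Hunk 3: at line 11 remove [lmwf] add [yof] -> 16 lines: vxpz trc wnka hihn pqj zlaex nerpp xpcqo wdtq izg gwpa ugi yof dhgel pamlq qcda
Final line count: 16

Answer: 16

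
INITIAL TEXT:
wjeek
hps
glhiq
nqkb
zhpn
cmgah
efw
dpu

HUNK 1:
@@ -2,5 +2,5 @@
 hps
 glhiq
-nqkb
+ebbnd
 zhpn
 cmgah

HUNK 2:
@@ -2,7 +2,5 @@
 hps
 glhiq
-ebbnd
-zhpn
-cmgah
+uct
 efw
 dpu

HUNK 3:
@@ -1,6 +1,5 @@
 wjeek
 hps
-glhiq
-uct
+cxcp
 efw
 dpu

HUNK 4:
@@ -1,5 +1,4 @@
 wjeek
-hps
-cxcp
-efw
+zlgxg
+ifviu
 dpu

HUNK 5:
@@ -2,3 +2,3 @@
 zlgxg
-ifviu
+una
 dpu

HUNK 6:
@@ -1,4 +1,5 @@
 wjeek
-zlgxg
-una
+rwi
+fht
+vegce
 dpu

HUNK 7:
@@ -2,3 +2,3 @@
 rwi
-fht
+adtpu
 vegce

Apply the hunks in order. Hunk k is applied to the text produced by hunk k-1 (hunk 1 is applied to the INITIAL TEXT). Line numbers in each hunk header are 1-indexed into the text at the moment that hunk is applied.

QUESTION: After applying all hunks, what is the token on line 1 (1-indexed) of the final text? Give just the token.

Hunk 1: at line 2 remove [nqkb] add [ebbnd] -> 8 lines: wjeek hps glhiq ebbnd zhpn cmgah efw dpu
Hunk 2: at line 2 remove [ebbnd,zhpn,cmgah] add [uct] -> 6 lines: wjeek hps glhiq uct efw dpu
Hunk 3: at line 1 remove [glhiq,uct] add [cxcp] -> 5 lines: wjeek hps cxcp efw dpu
Hunk 4: at line 1 remove [hps,cxcp,efw] add [zlgxg,ifviu] -> 4 lines: wjeek zlgxg ifviu dpu
Hunk 5: at line 2 remove [ifviu] add [una] -> 4 lines: wjeek zlgxg una dpu
Hunk 6: at line 1 remove [zlgxg,una] add [rwi,fht,vegce] -> 5 lines: wjeek rwi fht vegce dpu
Hunk 7: at line 2 remove [fht] add [adtpu] -> 5 lines: wjeek rwi adtpu vegce dpu
Final line 1: wjeek

Answer: wjeek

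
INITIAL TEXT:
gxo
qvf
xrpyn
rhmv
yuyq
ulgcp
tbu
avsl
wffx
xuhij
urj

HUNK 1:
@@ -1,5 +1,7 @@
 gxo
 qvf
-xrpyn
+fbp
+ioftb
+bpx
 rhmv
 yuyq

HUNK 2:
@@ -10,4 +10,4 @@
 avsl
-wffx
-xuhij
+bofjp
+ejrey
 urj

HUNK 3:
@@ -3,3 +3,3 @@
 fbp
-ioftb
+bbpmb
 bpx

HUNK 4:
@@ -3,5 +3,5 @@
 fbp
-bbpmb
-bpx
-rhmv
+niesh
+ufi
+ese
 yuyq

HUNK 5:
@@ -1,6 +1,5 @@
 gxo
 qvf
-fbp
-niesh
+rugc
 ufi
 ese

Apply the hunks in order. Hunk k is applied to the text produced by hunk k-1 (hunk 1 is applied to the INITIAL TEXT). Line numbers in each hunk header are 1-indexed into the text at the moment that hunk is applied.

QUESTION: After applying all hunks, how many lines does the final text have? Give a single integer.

Answer: 12

Derivation:
Hunk 1: at line 1 remove [xrpyn] add [fbp,ioftb,bpx] -> 13 lines: gxo qvf fbp ioftb bpx rhmv yuyq ulgcp tbu avsl wffx xuhij urj
Hunk 2: at line 10 remove [wffx,xuhij] add [bofjp,ejrey] -> 13 lines: gxo qvf fbp ioftb bpx rhmv yuyq ulgcp tbu avsl bofjp ejrey urj
Hunk 3: at line 3 remove [ioftb] add [bbpmb] -> 13 lines: gxo qvf fbp bbpmb bpx rhmv yuyq ulgcp tbu avsl bofjp ejrey urj
Hunk 4: at line 3 remove [bbpmb,bpx,rhmv] add [niesh,ufi,ese] -> 13 lines: gxo qvf fbp niesh ufi ese yuyq ulgcp tbu avsl bofjp ejrey urj
Hunk 5: at line 1 remove [fbp,niesh] add [rugc] -> 12 lines: gxo qvf rugc ufi ese yuyq ulgcp tbu avsl bofjp ejrey urj
Final line count: 12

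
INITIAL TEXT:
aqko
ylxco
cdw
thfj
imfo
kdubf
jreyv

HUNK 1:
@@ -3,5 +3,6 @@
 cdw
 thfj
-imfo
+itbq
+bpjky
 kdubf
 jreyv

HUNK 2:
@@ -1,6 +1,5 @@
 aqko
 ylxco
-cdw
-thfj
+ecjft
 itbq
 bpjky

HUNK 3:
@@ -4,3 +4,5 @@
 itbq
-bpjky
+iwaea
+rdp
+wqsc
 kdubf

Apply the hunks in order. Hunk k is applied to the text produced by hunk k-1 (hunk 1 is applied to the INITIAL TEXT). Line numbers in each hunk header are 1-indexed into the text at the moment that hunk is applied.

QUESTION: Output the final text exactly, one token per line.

Answer: aqko
ylxco
ecjft
itbq
iwaea
rdp
wqsc
kdubf
jreyv

Derivation:
Hunk 1: at line 3 remove [imfo] add [itbq,bpjky] -> 8 lines: aqko ylxco cdw thfj itbq bpjky kdubf jreyv
Hunk 2: at line 1 remove [cdw,thfj] add [ecjft] -> 7 lines: aqko ylxco ecjft itbq bpjky kdubf jreyv
Hunk 3: at line 4 remove [bpjky] add [iwaea,rdp,wqsc] -> 9 lines: aqko ylxco ecjft itbq iwaea rdp wqsc kdubf jreyv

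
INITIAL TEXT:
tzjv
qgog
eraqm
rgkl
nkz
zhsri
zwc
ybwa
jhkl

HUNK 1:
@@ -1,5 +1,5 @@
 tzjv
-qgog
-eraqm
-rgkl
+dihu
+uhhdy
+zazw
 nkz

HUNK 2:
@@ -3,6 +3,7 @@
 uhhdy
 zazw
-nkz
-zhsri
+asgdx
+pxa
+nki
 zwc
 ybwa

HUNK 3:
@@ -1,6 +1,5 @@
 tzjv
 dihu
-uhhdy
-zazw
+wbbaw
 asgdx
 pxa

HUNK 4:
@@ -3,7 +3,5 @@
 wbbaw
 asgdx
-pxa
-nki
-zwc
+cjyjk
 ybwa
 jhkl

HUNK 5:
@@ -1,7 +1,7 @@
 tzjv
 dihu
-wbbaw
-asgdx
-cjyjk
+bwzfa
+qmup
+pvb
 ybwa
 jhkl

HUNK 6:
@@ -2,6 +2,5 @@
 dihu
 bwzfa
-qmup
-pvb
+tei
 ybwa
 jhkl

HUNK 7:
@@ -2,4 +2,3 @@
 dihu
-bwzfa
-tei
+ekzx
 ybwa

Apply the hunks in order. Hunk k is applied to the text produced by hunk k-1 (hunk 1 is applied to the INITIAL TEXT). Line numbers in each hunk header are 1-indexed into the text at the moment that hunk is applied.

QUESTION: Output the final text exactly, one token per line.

Answer: tzjv
dihu
ekzx
ybwa
jhkl

Derivation:
Hunk 1: at line 1 remove [qgog,eraqm,rgkl] add [dihu,uhhdy,zazw] -> 9 lines: tzjv dihu uhhdy zazw nkz zhsri zwc ybwa jhkl
Hunk 2: at line 3 remove [nkz,zhsri] add [asgdx,pxa,nki] -> 10 lines: tzjv dihu uhhdy zazw asgdx pxa nki zwc ybwa jhkl
Hunk 3: at line 1 remove [uhhdy,zazw] add [wbbaw] -> 9 lines: tzjv dihu wbbaw asgdx pxa nki zwc ybwa jhkl
Hunk 4: at line 3 remove [pxa,nki,zwc] add [cjyjk] -> 7 lines: tzjv dihu wbbaw asgdx cjyjk ybwa jhkl
Hunk 5: at line 1 remove [wbbaw,asgdx,cjyjk] add [bwzfa,qmup,pvb] -> 7 lines: tzjv dihu bwzfa qmup pvb ybwa jhkl
Hunk 6: at line 2 remove [qmup,pvb] add [tei] -> 6 lines: tzjv dihu bwzfa tei ybwa jhkl
Hunk 7: at line 2 remove [bwzfa,tei] add [ekzx] -> 5 lines: tzjv dihu ekzx ybwa jhkl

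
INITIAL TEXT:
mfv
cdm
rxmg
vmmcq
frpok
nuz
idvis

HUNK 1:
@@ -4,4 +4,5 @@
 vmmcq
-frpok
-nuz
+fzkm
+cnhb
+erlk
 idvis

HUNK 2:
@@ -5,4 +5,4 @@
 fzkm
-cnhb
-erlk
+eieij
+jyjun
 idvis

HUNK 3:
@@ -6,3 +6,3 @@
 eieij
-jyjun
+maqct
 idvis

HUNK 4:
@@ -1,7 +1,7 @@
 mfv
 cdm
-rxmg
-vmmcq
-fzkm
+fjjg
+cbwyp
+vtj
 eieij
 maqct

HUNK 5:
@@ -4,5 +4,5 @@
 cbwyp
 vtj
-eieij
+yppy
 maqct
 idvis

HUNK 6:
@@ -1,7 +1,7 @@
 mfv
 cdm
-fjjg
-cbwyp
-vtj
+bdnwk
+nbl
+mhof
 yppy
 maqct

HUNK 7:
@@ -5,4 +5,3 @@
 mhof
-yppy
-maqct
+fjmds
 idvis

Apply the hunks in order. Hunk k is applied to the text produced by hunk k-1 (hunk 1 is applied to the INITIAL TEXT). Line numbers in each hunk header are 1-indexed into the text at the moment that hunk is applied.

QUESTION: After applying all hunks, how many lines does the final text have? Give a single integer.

Hunk 1: at line 4 remove [frpok,nuz] add [fzkm,cnhb,erlk] -> 8 lines: mfv cdm rxmg vmmcq fzkm cnhb erlk idvis
Hunk 2: at line 5 remove [cnhb,erlk] add [eieij,jyjun] -> 8 lines: mfv cdm rxmg vmmcq fzkm eieij jyjun idvis
Hunk 3: at line 6 remove [jyjun] add [maqct] -> 8 lines: mfv cdm rxmg vmmcq fzkm eieij maqct idvis
Hunk 4: at line 1 remove [rxmg,vmmcq,fzkm] add [fjjg,cbwyp,vtj] -> 8 lines: mfv cdm fjjg cbwyp vtj eieij maqct idvis
Hunk 5: at line 4 remove [eieij] add [yppy] -> 8 lines: mfv cdm fjjg cbwyp vtj yppy maqct idvis
Hunk 6: at line 1 remove [fjjg,cbwyp,vtj] add [bdnwk,nbl,mhof] -> 8 lines: mfv cdm bdnwk nbl mhof yppy maqct idvis
Hunk 7: at line 5 remove [yppy,maqct] add [fjmds] -> 7 lines: mfv cdm bdnwk nbl mhof fjmds idvis
Final line count: 7

Answer: 7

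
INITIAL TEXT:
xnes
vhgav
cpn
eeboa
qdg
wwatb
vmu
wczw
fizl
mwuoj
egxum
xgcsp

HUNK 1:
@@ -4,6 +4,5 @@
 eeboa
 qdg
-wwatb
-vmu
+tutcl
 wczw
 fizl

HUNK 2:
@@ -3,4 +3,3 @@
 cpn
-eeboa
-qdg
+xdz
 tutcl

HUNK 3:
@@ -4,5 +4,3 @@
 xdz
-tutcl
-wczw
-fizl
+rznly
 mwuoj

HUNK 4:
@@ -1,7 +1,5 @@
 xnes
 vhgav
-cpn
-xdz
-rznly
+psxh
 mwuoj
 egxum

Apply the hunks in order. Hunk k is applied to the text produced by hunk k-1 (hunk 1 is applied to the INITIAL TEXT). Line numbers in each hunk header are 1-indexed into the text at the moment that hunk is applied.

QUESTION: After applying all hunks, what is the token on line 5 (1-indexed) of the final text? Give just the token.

Hunk 1: at line 4 remove [wwatb,vmu] add [tutcl] -> 11 lines: xnes vhgav cpn eeboa qdg tutcl wczw fizl mwuoj egxum xgcsp
Hunk 2: at line 3 remove [eeboa,qdg] add [xdz] -> 10 lines: xnes vhgav cpn xdz tutcl wczw fizl mwuoj egxum xgcsp
Hunk 3: at line 4 remove [tutcl,wczw,fizl] add [rznly] -> 8 lines: xnes vhgav cpn xdz rznly mwuoj egxum xgcsp
Hunk 4: at line 1 remove [cpn,xdz,rznly] add [psxh] -> 6 lines: xnes vhgav psxh mwuoj egxum xgcsp
Final line 5: egxum

Answer: egxum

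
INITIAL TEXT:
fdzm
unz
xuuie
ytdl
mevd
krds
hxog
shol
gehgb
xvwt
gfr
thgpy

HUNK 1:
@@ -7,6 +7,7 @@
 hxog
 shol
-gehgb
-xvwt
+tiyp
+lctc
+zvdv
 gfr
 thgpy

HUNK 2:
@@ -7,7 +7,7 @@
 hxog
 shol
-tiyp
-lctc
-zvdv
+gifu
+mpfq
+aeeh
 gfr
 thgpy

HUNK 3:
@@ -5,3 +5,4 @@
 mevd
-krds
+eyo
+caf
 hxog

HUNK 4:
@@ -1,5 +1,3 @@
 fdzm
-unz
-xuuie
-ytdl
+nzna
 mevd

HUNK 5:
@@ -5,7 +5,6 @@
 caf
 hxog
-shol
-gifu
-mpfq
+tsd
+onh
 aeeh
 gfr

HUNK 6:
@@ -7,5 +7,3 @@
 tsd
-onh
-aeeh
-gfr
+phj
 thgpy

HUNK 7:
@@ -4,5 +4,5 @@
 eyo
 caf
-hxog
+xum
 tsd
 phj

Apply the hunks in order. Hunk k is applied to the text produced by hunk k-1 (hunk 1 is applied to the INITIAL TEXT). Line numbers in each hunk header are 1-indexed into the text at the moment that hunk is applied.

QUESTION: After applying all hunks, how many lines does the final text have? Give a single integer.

Hunk 1: at line 7 remove [gehgb,xvwt] add [tiyp,lctc,zvdv] -> 13 lines: fdzm unz xuuie ytdl mevd krds hxog shol tiyp lctc zvdv gfr thgpy
Hunk 2: at line 7 remove [tiyp,lctc,zvdv] add [gifu,mpfq,aeeh] -> 13 lines: fdzm unz xuuie ytdl mevd krds hxog shol gifu mpfq aeeh gfr thgpy
Hunk 3: at line 5 remove [krds] add [eyo,caf] -> 14 lines: fdzm unz xuuie ytdl mevd eyo caf hxog shol gifu mpfq aeeh gfr thgpy
Hunk 4: at line 1 remove [unz,xuuie,ytdl] add [nzna] -> 12 lines: fdzm nzna mevd eyo caf hxog shol gifu mpfq aeeh gfr thgpy
Hunk 5: at line 5 remove [shol,gifu,mpfq] add [tsd,onh] -> 11 lines: fdzm nzna mevd eyo caf hxog tsd onh aeeh gfr thgpy
Hunk 6: at line 7 remove [onh,aeeh,gfr] add [phj] -> 9 lines: fdzm nzna mevd eyo caf hxog tsd phj thgpy
Hunk 7: at line 4 remove [hxog] add [xum] -> 9 lines: fdzm nzna mevd eyo caf xum tsd phj thgpy
Final line count: 9

Answer: 9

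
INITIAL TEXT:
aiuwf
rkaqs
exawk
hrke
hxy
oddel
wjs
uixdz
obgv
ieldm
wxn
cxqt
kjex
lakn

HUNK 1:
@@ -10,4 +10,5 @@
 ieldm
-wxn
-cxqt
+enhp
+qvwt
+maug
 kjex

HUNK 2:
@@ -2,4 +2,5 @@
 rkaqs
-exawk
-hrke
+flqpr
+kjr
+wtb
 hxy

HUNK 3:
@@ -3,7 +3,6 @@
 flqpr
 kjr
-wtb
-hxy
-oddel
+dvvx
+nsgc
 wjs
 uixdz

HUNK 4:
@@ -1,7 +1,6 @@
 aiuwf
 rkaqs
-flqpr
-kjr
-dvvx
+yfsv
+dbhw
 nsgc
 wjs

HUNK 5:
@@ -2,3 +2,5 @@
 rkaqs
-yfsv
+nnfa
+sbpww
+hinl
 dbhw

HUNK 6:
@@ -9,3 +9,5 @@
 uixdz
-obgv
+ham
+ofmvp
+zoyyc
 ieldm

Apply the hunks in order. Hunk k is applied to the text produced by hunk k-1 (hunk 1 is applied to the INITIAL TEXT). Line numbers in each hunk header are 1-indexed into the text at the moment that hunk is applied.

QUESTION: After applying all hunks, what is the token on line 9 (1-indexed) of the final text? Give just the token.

Answer: uixdz

Derivation:
Hunk 1: at line 10 remove [wxn,cxqt] add [enhp,qvwt,maug] -> 15 lines: aiuwf rkaqs exawk hrke hxy oddel wjs uixdz obgv ieldm enhp qvwt maug kjex lakn
Hunk 2: at line 2 remove [exawk,hrke] add [flqpr,kjr,wtb] -> 16 lines: aiuwf rkaqs flqpr kjr wtb hxy oddel wjs uixdz obgv ieldm enhp qvwt maug kjex lakn
Hunk 3: at line 3 remove [wtb,hxy,oddel] add [dvvx,nsgc] -> 15 lines: aiuwf rkaqs flqpr kjr dvvx nsgc wjs uixdz obgv ieldm enhp qvwt maug kjex lakn
Hunk 4: at line 1 remove [flqpr,kjr,dvvx] add [yfsv,dbhw] -> 14 lines: aiuwf rkaqs yfsv dbhw nsgc wjs uixdz obgv ieldm enhp qvwt maug kjex lakn
Hunk 5: at line 2 remove [yfsv] add [nnfa,sbpww,hinl] -> 16 lines: aiuwf rkaqs nnfa sbpww hinl dbhw nsgc wjs uixdz obgv ieldm enhp qvwt maug kjex lakn
Hunk 6: at line 9 remove [obgv] add [ham,ofmvp,zoyyc] -> 18 lines: aiuwf rkaqs nnfa sbpww hinl dbhw nsgc wjs uixdz ham ofmvp zoyyc ieldm enhp qvwt maug kjex lakn
Final line 9: uixdz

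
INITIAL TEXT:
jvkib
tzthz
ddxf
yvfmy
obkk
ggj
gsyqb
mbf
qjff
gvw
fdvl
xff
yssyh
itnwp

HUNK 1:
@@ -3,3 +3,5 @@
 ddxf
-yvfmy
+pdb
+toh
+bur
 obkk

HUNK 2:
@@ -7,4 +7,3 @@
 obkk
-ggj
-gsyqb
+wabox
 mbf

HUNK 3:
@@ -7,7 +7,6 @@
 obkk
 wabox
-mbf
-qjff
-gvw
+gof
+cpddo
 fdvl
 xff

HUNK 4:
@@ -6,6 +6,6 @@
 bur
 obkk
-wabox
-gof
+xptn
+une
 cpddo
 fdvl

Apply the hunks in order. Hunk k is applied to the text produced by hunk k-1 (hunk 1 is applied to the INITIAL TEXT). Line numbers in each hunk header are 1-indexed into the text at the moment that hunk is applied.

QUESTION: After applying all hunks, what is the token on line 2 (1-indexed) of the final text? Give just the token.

Hunk 1: at line 3 remove [yvfmy] add [pdb,toh,bur] -> 16 lines: jvkib tzthz ddxf pdb toh bur obkk ggj gsyqb mbf qjff gvw fdvl xff yssyh itnwp
Hunk 2: at line 7 remove [ggj,gsyqb] add [wabox] -> 15 lines: jvkib tzthz ddxf pdb toh bur obkk wabox mbf qjff gvw fdvl xff yssyh itnwp
Hunk 3: at line 7 remove [mbf,qjff,gvw] add [gof,cpddo] -> 14 lines: jvkib tzthz ddxf pdb toh bur obkk wabox gof cpddo fdvl xff yssyh itnwp
Hunk 4: at line 6 remove [wabox,gof] add [xptn,une] -> 14 lines: jvkib tzthz ddxf pdb toh bur obkk xptn une cpddo fdvl xff yssyh itnwp
Final line 2: tzthz

Answer: tzthz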